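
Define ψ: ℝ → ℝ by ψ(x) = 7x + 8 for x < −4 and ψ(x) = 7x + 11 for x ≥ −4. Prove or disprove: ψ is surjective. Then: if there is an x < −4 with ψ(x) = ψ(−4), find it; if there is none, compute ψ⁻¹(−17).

-4

Both pieces are strictly increasing (slopes 7 and 7), so each is injective on its own interval.
The left piece maps (−∞, −4) onto (−∞, −20); the right piece maps [−4, ∞) onto [−17, ∞).
The union (−∞, −20) ∪ [−17, ∞) omits the interval between −20 and −17; in particular −20 has no preimage. So ψ is not surjective.
Because the two images are disjoint, no x < −4 has ψ(x) = ψ(−4), so we compute ψ⁻¹(−17): −17 lies in [−17, ∞), so solve 7x + 11 = −17: x = (−17 − 11)/7 = −4.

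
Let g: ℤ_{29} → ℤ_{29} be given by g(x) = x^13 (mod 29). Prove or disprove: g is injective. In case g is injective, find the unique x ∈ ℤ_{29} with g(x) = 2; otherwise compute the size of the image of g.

Since 29 is prime, the nonzero elements of ℤ_{29} form a cyclic group of order 28.
As gcd(13, 28) = 1, raising to the 13th power is a bijection on this group: if x_1^13 ≡ x_2^13 then (x_1x_2^{−1})^13 = 1, and the only element of order dividing gcd(13, 28) = 1 is 1, so x_1 = x_2.
With g(0) = 0 this makes g injective on all of ℤ_{29}, hence bijective (finite equal-size domain and codomain). In particular g is injective.
Since g is injective, we find the preimage of 2. The inverse of x ↦ x^13 on (ℤ_{29})^× is x ↦ x^13, because 13·13 = 169 = 6·28 + 1 ≡ 1 (mod 28) and x^{28} = 1 for x ≠ 0 (Fermat). So g⁻¹(2) = 2^13 mod 29.
Repeated squaring mod 29: 2^1 ≡ 2, 2^2 ≡ 2² = 4, 2^4 ≡ 4² = 16, 2^8 ≡ 16² = 256 ≡ 24. Since 13 = 8 + 4 + 1, 2^13 ≡ 24·16·2: 24·16 = 384 ≡ 7, then 7·2 = 14. So 2^13 ≡ 14 (mod 29).
Hence g⁻¹(2) = 14.

14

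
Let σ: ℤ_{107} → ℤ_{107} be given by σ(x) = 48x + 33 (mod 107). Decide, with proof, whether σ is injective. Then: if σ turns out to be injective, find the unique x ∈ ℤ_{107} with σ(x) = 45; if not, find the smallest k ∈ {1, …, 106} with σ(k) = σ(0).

27

Suppose σ(x_1) = σ(x_2) in ℤ_{107}. Then 48x_1 + 33 ≡ 48x_2 + 33 (mod 107), thus 48(x_1 − x_2) ≡ 0 (mod 107).
Since gcd(48, 107) = 1, 48 is invertible modulo 107, so x_1 − x_2 ≡ 0 (mod 107), i.e. x_1 = x_2.
Thus σ is injective.
We now compute 48⁻¹ mod 107 explicitly. Euclid's algorithm: 107 = 2·48 + 11, 48 = 4·11 + 4, 11 = 2·4 + 3, 4 = 1·3 + 1; back-substituting gives 1 = 29·48 − 13·107, so 48⁻¹ ≡ 29 (mod 107).
Since σ is injective, we compute σ⁻¹(45): solve 48x + 33 ≡ 45 (mod 107), i.e. 48x ≡ 12 (mod 107).
Multiplying by 48⁻¹ = 29 gives x ≡ 29·12 = 348 = 3·107 + 27 ≡ 27 (mod 107).
Check: σ(27) = 48·27 + 33 = 1329 = 12·107 + 45 ≡ 45 (mod 107).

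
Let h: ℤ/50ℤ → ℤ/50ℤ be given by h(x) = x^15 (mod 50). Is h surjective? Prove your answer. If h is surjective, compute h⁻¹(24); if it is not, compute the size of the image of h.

h(0) = 0^15 = 0.
h(10): Repeated squaring mod 50: 10^1 ≡ 10, 10^2 ≡ 10² = 100 ≡ 0, 10^4 ≡ 0² = 0, 10^8 ≡ 0² = 0. Since 15 = 8 + 4 + 2 + 1, 10^15 ≡ 0·0·0·10: 0·0 = 0, then 0·0 = 0, then 0·10 = 0. So 10^15 ≡ 0 (mod 50).
So h(0) = h(10) = 0 while 0 ≠ 10, so h is not injective.
A non-injective map from the 50-element set ℤ/50ℤ to itself takes at most 49 distinct values, so it cannot be surjective. Thus h is not surjective.
Since h is not surjective, we determine |image(h)|. Computing x^15 mod 50 for each x (by repeated squaring, reducing mod 50 at every step), the values h(0), h(1), …, h(49) are: 0, 1, 18, 7, 24, 25, 26, 43, 32, 49, 0, 1, 18, 7, 24, 25, 26, 43, 32, 49, 0, 1, 18, 7, 24, 25, 26, 43, 32, 49, 0, 1, 18, 7, 24, 25, 26, 43, 32, 49, 0, 1, 18, 7, 24, 25, 26, 43, 32, 49.
The distinct values are {0, 1, 7, 18, 24, 25, 26, 32, 43, 49}; there are 10 of them.

10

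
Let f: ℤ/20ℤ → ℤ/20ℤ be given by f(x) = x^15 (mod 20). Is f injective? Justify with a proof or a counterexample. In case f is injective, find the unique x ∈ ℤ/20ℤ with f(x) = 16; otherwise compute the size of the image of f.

f(0) = 0^15 = 0.
f(10): Repeated squaring mod 20: 10^1 ≡ 10, 10^2 ≡ 10² = 100 ≡ 0, 10^4 ≡ 0² = 0, 10^8 ≡ 0² = 0. Since 15 = 8 + 4 + 2 + 1, 10^15 ≡ 0·0·0·10: 0·0 = 0, then 0·0 = 0, then 0·10 = 0. So 10^15 ≡ 0 (mod 20).
So f(0) = f(10) = 0 while 0 ≠ 10, hence f is not injective.
Since f is not injective, we determine |image(f)|. Computing x^15 mod 20 for each x (by repeated squaring, reducing mod 20 at every step), the values f(0), f(1), …, f(19) are: 0, 1, 8, 7, 4, 5, 16, 3, 12, 9, 0, 11, 8, 17, 4, 15, 16, 13, 12, 19.
The distinct values are {0, 1, 3, 4, 5, 7, 8, 9, 11, 12, 13, 15, 16, 17, 19}; there are 15 of them.

15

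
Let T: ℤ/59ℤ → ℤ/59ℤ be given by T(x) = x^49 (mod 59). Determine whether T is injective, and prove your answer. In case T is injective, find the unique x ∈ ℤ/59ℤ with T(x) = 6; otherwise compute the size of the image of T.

Since 59 is prime, the nonzero elements of ℤ/59ℤ form a cyclic group of order 58.
As gcd(49, 58) = 1, raising to the 49th power is a bijection on this group: if x_1^49 ≡ x_2^49 then (x_1x_2^{−1})^49 = 1, and the only element of order dividing gcd(49, 58) = 1 is 1, so x_1 = x_2.
With T(0) = 0 this makes T injective on all of ℤ/59ℤ, hence bijective (finite equal-size domain and codomain). In particular T is injective.
Since T is injective, we find the preimage of 6. The inverse of x ↦ x^49 on (ℤ/59ℤ)^× is x ↦ x^45, because 49·45 = 2205 = 38·58 + 1 ≡ 1 (mod 58) and x^{58} = 1 for x ≠ 0 (Fermat). So T⁻¹(6) = 6^45 mod 59.
Repeated squaring mod 59: 6^1 ≡ 6, 6^2 ≡ 6² = 36, 6^4 ≡ 36² = 1296 ≡ 57, 6^8 ≡ 57² = 3249 ≡ 4, 6^16 ≡ 4² = 16, 6^32 ≡ 16² = 256 ≡ 20. Since 45 = 32 + 8 + 4 + 1, 6^45 ≡ 20·4·57·6: 20·4 = 80 ≡ 21, then 21·57 = 1197 ≡ 17, then 17·6 = 102 ≡ 43. So 6^45 ≡ 43 (mod 59).
Hence T⁻¹(6) = 43.

43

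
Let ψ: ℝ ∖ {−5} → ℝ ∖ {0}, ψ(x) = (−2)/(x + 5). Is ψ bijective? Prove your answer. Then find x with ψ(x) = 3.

-17/3

Suppose ψ(u) = ψ(v). Cross-multiplying: (−2)(v + 5) = (−2)(u + 5).
Expanding both sides and cancelling the symmetric terms leaves 2·(u − v) = 0. Since 2 ≠ 0, u = v. So ψ is injective.
For any y ≠ 0, solving y(x + 5) = −2 for x gives a well-defined x ≠ −5. So ψ is surjective.
So ψ is bijective.
Solving ψ(x) = 3: cross-multiplying gives −2 = 3(x + 5), which rearranges to −3x = 17, so x = −17/3.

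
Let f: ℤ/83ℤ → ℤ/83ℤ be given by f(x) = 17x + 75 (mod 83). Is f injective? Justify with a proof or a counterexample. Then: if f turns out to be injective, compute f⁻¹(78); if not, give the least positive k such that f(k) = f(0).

49

If f(s) = f(t), then 17s ≡ 17t (mod 83). Because gcd(17, 83) = 1, we may cancel 17 to get s ≡ t (mod 83).
Hence f is injective.
We now compute 17⁻¹ mod 83 explicitly. Euclid's algorithm: 83 = 4·17 + 15, 17 = 1·15 + 2, 15 = 7·2 + 1; back-substituting gives 1 = 44·17 − 9·83, so 17⁻¹ ≡ 44 (mod 83).
Since f is injective, we find f⁻¹(78): we need 17x ≡ 78 − 75 ≡ 3 (mod 83). Using 17⁻¹ = 44: x ≡ 44·3 = 132 = 1·83 + 49, so x = 49.
Check: f(49) = 17·49 + 75 = 908 = 10·83 + 78 ≡ 78 (mod 83).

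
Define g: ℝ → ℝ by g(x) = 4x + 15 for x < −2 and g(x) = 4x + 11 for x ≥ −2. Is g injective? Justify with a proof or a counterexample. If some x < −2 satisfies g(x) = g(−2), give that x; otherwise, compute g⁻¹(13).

-3

Both pieces are strictly increasing (slopes 4 and 4), so each is injective on its own interval.
The left piece maps (−∞, −2) onto (−∞, 7); the right piece maps [−2, ∞) onto [3, ∞).
These images overlap. In particular g(−2) = 3 (right piece), and solving 4x + 15 = 3 on the left piece gives x = −3 < −2.
So g(−3) = g(−2) with −3 ≠ −2, and g is not injective. This x = −3 is the requested value below −2.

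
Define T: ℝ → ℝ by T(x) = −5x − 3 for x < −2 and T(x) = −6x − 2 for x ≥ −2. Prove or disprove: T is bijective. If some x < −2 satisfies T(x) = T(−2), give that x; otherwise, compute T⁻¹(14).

Both pieces are strictly decreasing (slopes −5 and −6), so each is injective on its own interval.
The left piece maps (−∞, −2) onto (7, ∞); the right piece maps [−2, ∞) onto (−∞, 10].
These images overlap. In particular T(−2) = 10 (right piece), and solving −5x − 3 = 10 on the left piece gives x = −13/5 < −2.
So T(−13/5) = T(−2) with −13/5 ≠ −2, and T is not injective, hence not bijective. This x = −13/5 is the requested value below −2.

-13/5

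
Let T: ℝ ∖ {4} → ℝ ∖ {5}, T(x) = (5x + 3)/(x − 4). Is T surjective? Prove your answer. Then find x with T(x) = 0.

For any y ≠ 5, solving y(x − 4) = 5x + 3 for x gives a well-defined x ≠ 4. So T is surjective.
Solving T(x) = 0: cross-multiplying gives 5x + 3 = 0(x − 4), which rearranges to 5x = −3, so x = −3/5.

-3/5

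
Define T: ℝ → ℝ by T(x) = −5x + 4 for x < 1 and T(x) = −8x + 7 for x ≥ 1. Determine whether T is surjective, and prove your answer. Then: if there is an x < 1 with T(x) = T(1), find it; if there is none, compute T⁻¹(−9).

2

Both pieces are strictly decreasing (slopes −5 and −8), so each is injective on its own interval.
The left piece maps (−∞, 1) onto (−1, ∞); the right piece maps [1, ∞) onto (−∞, −1].
These images together cover ℝ, so T is surjective.
Because the two images are disjoint, no x < 1 has T(x) = T(1), so we compute T⁻¹(−9): −9 lies in (−∞, −1], so solve −8x + 7 = −9: x = (−9 − 7)/(−8) = 2.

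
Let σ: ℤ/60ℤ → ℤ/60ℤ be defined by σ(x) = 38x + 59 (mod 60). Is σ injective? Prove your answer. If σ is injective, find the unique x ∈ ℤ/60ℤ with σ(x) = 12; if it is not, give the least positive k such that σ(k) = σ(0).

By definition, σ is injective if σ(s) = σ(t) implies s = t.
We have gcd(38, 60) = 2 > 1. Taking s = 0 and t = 30: σ(0) = 59 and σ(30) = 38·30 + 59 = 1199 ≡ 59 (mod 60).
So σ(0) = σ(30) while 0 ≠ 30, thus σ is not injective.
Since σ is not injective, we find the least positive k with σ(k) = σ(0): this means 38k ≡ 0 (mod 60), i.e. 60 ∣ 38k. Since gcd(38, 60) = 2, dividing through by 2 this holds exactly when 30 ∣ 19k, and as gcd(19, 30) = 1, exactly when 30 ∣ k.
The smallest positive such k is 30.

30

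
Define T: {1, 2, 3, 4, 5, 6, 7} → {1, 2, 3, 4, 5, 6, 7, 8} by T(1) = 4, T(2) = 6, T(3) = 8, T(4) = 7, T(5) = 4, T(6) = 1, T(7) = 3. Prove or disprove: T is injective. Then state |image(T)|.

T(1) = 4 = T(5) with 1 ≠ 5, so T is not injective.
The image of T is {1, 3, 4, 6, 7, 8}, which has 6 elements.

6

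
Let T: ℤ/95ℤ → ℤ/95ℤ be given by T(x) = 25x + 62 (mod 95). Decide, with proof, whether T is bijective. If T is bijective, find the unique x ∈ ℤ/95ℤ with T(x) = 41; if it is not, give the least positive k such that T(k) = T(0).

We have gcd(25, 95) = 5 > 1. Taking x_1 = 0 and x_2 = 19: T(0) = 62 and T(19) = 25·19 + 62 = 537 ≡ 62 (mod 95).
So T(0) = T(19) while 0 ≠ 19, hence T is not injective, hence not bijective.
Since T is not bijective, we find the least positive k with T(k) = T(0): this means 25k ≡ 0 (mod 95), i.e. 95 ∣ 25k. Since gcd(25, 95) = 5, dividing through by 5 this holds exactly when 19 ∣ 5k, and as gcd(5, 19) = 1, exactly when 19 ∣ k.
The smallest positive such k is 19.

19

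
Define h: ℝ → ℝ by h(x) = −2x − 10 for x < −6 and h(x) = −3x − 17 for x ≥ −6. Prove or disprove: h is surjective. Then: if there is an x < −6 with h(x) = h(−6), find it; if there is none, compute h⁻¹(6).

Both pieces are strictly decreasing (slopes −2 and −3), so each is injective on its own interval.
The left piece maps (−∞, −6) onto (2, ∞); the right piece maps [−6, ∞) onto (−∞, 1].
The union (2, ∞) ∪ (−∞, 1] omits the interval between 2 and 1; in particular 2 has no preimage. So h is not surjective.
Because the two images are disjoint, no x < −6 has h(x) = h(−6), so we compute h⁻¹(6): 6 lies in (2, ∞), so solve −2x − 10 = 6: x = (6 + 10)/(−2) = −8.

-8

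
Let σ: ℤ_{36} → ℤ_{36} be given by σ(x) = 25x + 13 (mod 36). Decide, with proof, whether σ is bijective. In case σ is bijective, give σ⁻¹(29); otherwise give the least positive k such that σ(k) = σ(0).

28

By definition, σ is injective if σ(a) = σ(b) implies a = b.
Suppose σ(a) = σ(b) in ℤ_{36}. Then 25a + 13 ≡ 25b + 13 (mod 36), hence 25(a − b) ≡ 0 (mod 36).
Since gcd(25, 36) = 1, 25 is invertible modulo 36, therefore a − b ≡ 0 (mod 36), i.e. a = b.
We now compute 25⁻¹ mod 36 explicitly. Euclid's algorithm: 36 = 1·25 + 11, 25 = 2·11 + 3, 11 = 3·3 + 2, 3 = 1·2 + 1; back-substituting gives 1 = 13·25 − 9·36, so 25⁻¹ ≡ 13 (mod 36).
For any y ∈ ℤ_{36}, x = 13(y − 13) mod 36 satisfies σ(x) = 25·13(y − 13) + 13 ≡ y (since 25·13 ≡ 1 mod 36). So every y has a preimage.
Therefore σ is bijective.
Since σ is bijective, we compute σ⁻¹(29): solve 25x + 13 ≡ 29 (mod 36), i.e. 25x ≡ 16 (mod 36).
Multiplying by 25⁻¹ = 13 gives x ≡ 13·16 = 208 = 5·36 + 28 ≡ 28 (mod 36).
Check: σ(28) = 25·28 + 13 = 713 = 19·36 + 29 ≡ 29 (mod 36).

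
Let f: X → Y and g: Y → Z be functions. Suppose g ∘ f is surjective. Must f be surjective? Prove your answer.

not surjective

No. Take X = {1}, Y = {1, 2, 3}, Z = {1}, f(a) = 1 for every a ∈ X, and g(b) = 1 for every b ∈ Y.
Then g ∘ f is surjective onto {1}, but 3 ∈ Y has no preimage under f, so f is not surjective.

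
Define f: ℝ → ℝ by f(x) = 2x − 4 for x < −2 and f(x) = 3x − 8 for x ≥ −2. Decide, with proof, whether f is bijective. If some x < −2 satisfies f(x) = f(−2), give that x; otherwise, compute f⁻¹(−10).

Both pieces are strictly increasing (slopes 2 and 3), so each is injective on its own interval.
The left piece maps (−∞, −2) onto (−∞, −8); the right piece maps [−2, ∞) onto [−14, ∞).
These images overlap. In particular f(−2) = −14 (right piece), and solving 2x − 4 = −14 on the left piece gives x = −5 < −2.
So f(−5) = f(−2) with −5 ≠ −2, and f is not injective, hence not bijective. This x = −5 is the requested value below −2.

-5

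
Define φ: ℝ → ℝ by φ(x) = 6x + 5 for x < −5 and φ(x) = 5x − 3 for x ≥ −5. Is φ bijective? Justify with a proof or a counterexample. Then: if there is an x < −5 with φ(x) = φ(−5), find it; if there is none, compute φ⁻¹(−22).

-11/2

Both pieces are strictly increasing (slopes 6 and 5), so each is injective on its own interval.
The left piece maps (−∞, −5) onto (−∞, −25); the right piece maps [−5, ∞) onto [−28, ∞).
These images overlap. In particular φ(−5) = −28 (right piece), and solving 6x + 5 = −28 on the left piece gives x = −11/2 < −5.
So φ(−11/2) = φ(−5) with −11/2 ≠ −5, and φ is not injective, hence not bijective. This x = −11/2 is the requested value below −5.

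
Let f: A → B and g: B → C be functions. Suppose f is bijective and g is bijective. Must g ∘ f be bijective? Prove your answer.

bijective

Injectivity: if g(f(u)) = g(f(v)) then f(u) = f(v) (g injective) so u = v (f injective).
Surjectivity: for c ∈ C pick b with g(b) = c, then a with f(a) = b; then (g ∘ f)(a) = c.
Therefore g ∘ f is bijective.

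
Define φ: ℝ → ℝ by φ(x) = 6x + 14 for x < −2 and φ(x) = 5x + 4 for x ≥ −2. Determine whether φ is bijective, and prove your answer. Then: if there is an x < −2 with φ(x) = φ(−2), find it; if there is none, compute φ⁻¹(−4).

-10/3

Both pieces are strictly increasing (slopes 6 and 5), so each is injective on its own interval.
The left piece maps (−∞, −2) onto (−∞, 2); the right piece maps [−2, ∞) onto [−6, ∞).
These images overlap. In particular φ(−2) = −6 (right piece), and solving 6x + 14 = −6 on the left piece gives x = −10/3 < −2.
So φ(−10/3) = φ(−2) with −10/3 ≠ −2, and φ is not injective, hence not bijective. This x = −10/3 is the requested value below −2.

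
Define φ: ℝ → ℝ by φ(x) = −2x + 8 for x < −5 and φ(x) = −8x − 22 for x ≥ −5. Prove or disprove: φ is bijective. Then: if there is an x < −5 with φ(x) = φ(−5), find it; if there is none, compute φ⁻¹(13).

-35/8

Both pieces are strictly decreasing (slopes −2 and −8), so each is injective on its own interval.
The left piece maps (−∞, −5) onto (18, ∞); the right piece maps [−5, ∞) onto (−∞, 18].
Since 18 = 18, the images partition ℝ: φ is injective and surjective, hence bijective.
Because the two images are disjoint, no x < −5 has φ(x) = φ(−5), so we compute φ⁻¹(13): 13 lies in (−∞, 18], so solve −8x − 22 = 13: x = (13 + 22)/(−8) = −35/8.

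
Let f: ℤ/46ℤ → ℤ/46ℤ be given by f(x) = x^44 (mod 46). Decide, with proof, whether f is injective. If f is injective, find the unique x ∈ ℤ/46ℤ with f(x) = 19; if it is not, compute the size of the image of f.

f(1) = 1^44 = 1.
f(3): Repeated squaring mod 46: 3^1 ≡ 3, 3^2 ≡ 3² = 9, 3^4 ≡ 9² = 81 ≡ 35, 3^8 ≡ 35² = 1225 ≡ 29, 3^16 ≡ 29² = 841 ≡ 13, 3^32 ≡ 13² = 169 ≡ 31. Since 44 = 32 + 8 + 4, 3^44 ≡ 31·29·35: 31·29 = 899 ≡ 25, then 25·35 = 875 ≡ 1. So 3^44 ≡ 1 (mod 46).
So f(1) = f(3) = 1 while 1 ≠ 3, hence f is not injective.
Since f is not injective, we determine |image(f)|. Computing x^44 mod 46 for each x (by repeated squaring, reducing mod 46 at every step), the values f(0), f(1), …, f(45) are: 0, 1, 24, 1, 24, 1, 24, 1, 24, 1, 24, 1, 24, 1, 24, 1, 24, 1, 24, 1, 24, 1, 24, 23, 24, 1, 24, 1, 24, 1, 24, 1, 24, 1, 24, 1, 24, 1, 24, 1, 24, 1, 24, 1, 24, 1.
The distinct values are {0, 1, 23, 24}; there are 4 of them.

4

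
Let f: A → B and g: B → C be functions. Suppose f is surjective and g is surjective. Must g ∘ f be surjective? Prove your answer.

surjective

Let c ∈ C. Since g is surjective, there is b ∈ B with g(b) = c. Since f is surjective, there is a ∈ A with f(a) = b.
Then (g ∘ f)(a) = g(b) = c. Thus g ∘ f is surjective.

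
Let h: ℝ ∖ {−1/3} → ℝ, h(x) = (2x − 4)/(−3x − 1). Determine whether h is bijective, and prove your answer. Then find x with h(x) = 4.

0

If h(x) = −2/3, cross-multiplying gives −3(2x − 4) = 2(−3x − 1), which simplifies to 12 = −2 — false.  So −2/3 has no preimage and h is not surjective.
So h is not bijective.
Solving h(x) = 4: cross-multiplying gives 2x − 4 = 4(−3x − 1), which rearranges to 14x = 0, so x = 0.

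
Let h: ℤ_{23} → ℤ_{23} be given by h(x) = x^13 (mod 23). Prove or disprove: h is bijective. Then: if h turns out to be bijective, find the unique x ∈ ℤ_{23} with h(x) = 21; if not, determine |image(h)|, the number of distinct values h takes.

Since 23 is prime, the nonzero elements of ℤ_{23} form a cyclic group of order 22.
As gcd(13, 22) = 1, raising to the 13th power is a bijection on this group: if s^13 ≡ t^13 then (st^{−1})^13 = 1, and the only element of order dividing gcd(13, 22) = 1 is 1, so s = t.
With h(0) = 0 this makes h injective on all of ℤ_{23}, hence bijective (finite equal-size domain and codomain). In particular h is bijective.
Since h is bijective, we find the preimage of 21. The inverse of x ↦ x^13 on (ℤ_{23})^× is x ↦ x^17, because 13·17 = 221 = 10·22 + 1 ≡ 1 (mod 22) and x^{22} = 1 for x ≠ 0 (Fermat). So h⁻¹(21) = 21^17 mod 23.
Repeated squaring mod 23: 21^1 ≡ 21, 21^2 ≡ 21² = 441 ≡ 4, 21^4 ≡ 4² = 16, 21^8 ≡ 16² = 256 ≡ 3, 21^16 ≡ 3² = 9. Since 17 = 16 + 1, 21^17 ≡ 9·21: 9·21 = 189 ≡ 5. So 21^17 ≡ 5 (mod 23).
Hence h⁻¹(21) = 5.

5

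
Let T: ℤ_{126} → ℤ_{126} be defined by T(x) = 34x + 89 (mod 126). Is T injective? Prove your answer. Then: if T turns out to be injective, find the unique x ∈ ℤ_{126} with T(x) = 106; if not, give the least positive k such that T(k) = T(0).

By definition, T is injective if T(u) = T(v) implies u = v.
We have gcd(34, 126) = 2 > 1. Taking u = 0 and v = 63: T(0) = 89 and T(63) = 34·63 + 89 = 2231 ≡ 89 (mod 126).
So T(0) = T(63) while 0 ≠ 63, hence T is not injective.
Since T is not injective, we find the least positive k with T(k) = T(0): this means 34k ≡ 0 (mod 126), i.e. 126 ∣ 34k. Since gcd(34, 126) = 2, dividing through by 2 this holds exactly when 63 ∣ 17k, and as gcd(17, 63) = 1, exactly when 63 ∣ k.
The smallest positive such k is 63.

63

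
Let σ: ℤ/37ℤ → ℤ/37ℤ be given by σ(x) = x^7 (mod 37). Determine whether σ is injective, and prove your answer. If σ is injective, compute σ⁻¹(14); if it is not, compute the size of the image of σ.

Since 37 is prime, the nonzero elements of ℤ/37ℤ form a cyclic group of order 36.
As gcd(7, 36) = 1, raising to the 7th power is a bijection on this group: if s^7 ≡ t^7 then (st^{−1})^7 = 1, and the only element of order dividing gcd(7, 36) = 1 is 1, so s = t.
With σ(0) = 0 this makes σ injective on all of ℤ/37ℤ, hence bijective (finite equal-size domain and codomain). In particular σ is injective.
Since σ is injective, we find the preimage of 14. The inverse of x ↦ x^7 on (ℤ/37ℤ)^× is x ↦ x^31, because 7·31 = 217 = 6·36 + 1 ≡ 1 (mod 36) and x^{36} = 1 for x ≠ 0 (Fermat). So σ⁻¹(14) = 14^31 mod 37.
Repeated squaring mod 37: 14^1 ≡ 14, 14^2 ≡ 14² = 196 ≡ 11, 14^4 ≡ 11² = 121 ≡ 10, 14^8 ≡ 10² = 100 ≡ 26, 14^16 ≡ 26² = 676 ≡ 10. Since 31 = 16 + 8 + 4 + 2 + 1, 14^31 ≡ 10·26·10·11·14: 10·26 = 260 ≡ 1, then 1·10 = 10, then 10·11 = 110 ≡ 36, then 36·14 = 504 ≡ 23. So 14^31 ≡ 23 (mod 37).
Hence σ⁻¹(14) = 23.

23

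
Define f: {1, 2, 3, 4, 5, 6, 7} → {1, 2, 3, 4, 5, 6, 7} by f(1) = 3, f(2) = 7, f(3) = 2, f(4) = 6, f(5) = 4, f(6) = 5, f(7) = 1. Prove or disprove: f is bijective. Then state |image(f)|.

The values 3, 7, 2, 6, 4, 5, 1 are a permutation of {1, 2, 3, 4, 5, 6, 7}: each element appears exactly once.
So f is injective and surjective, hence bijective.
The image of f is {1, 2, 3, 4, 5, 6, 7}, which has 7 elements.

7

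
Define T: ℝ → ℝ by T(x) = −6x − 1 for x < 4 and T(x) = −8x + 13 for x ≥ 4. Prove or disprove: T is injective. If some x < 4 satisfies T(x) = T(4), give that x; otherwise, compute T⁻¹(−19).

3

Both pieces are strictly decreasing (slopes −6 and −8), so each is injective on its own interval.
The left piece maps (−∞, 4) onto (−25, ∞); the right piece maps [4, ∞) onto (−∞, −19].
These images overlap. In particular T(4) = −19 (right piece), and solving −6x − 1 = −19 on the left piece gives x = 3 < 4.
So T(3) = T(4) with 3 ≠ 4, and T is not injective. This x = 3 is the requested value below 4.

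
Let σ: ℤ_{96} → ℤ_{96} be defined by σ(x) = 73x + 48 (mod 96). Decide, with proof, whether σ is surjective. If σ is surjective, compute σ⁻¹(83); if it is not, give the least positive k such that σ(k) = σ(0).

Since gcd(73, 96) = 1, 73 is invertible modulo 96. Euclid's algorithm: 96 = 1·73 + 23, 73 = 3·23 + 4, 23 = 5·4 + 3, 4 = 1·3 + 1; back-substituting gives 1 = 25·73 − 19·96, so 73⁻¹ ≡ 25 (mod 96).
For any y ∈ ℤ_{96}, x = 25(y − 48) mod 96 satisfies σ(x) = 73·25(y − 48) + 48 ≡ y (since 73·25 ≡ 1 mod 96). So every y has a preimage.
Therefore σ is surjective.
Since σ is surjective, we compute σ⁻¹(83): solve 73x + 48 ≡ 83 (mod 96), i.e. 73x ≡ 35 (mod 96).
Multiplying by 73⁻¹ = 25 gives x ≡ 25·35 = 875 = 9·96 + 11 ≡ 11 (mod 96).
Check: σ(11) = 73·11 + 48 = 851 = 8·96 + 83 ≡ 83 (mod 96).

11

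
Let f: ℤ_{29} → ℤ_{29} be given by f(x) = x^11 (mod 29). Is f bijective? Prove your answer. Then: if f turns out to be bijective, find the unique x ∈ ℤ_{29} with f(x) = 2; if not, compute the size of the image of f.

10

Since 29 is prime, the nonzero elements of ℤ_{29} form a cyclic group of order 28.
As gcd(11, 28) = 1, raising to the 11th power is a bijection on this group: if x_1^11 ≡ x_2^11 then (x_1x_2^{−1})^11 = 1, and the only element of order dividing gcd(11, 28) = 1 is 1, so x_1 = x_2.
With f(0) = 0 this makes f injective on all of ℤ_{29}, hence bijective (finite equal-size domain and codomain). In particular f is bijective.
Since f is bijective, we find the preimage of 2. The inverse of x ↦ x^11 on (ℤ_{29})^× is x ↦ x^23, because 11·23 = 253 = 9·28 + 1 ≡ 1 (mod 28) and x^{28} = 1 for x ≠ 0 (Fermat). So f⁻¹(2) = 2^23 mod 29.
Repeated squaring mod 29: 2^1 ≡ 2, 2^2 ≡ 2² = 4, 2^4 ≡ 4² = 16, 2^8 ≡ 16² = 256 ≡ 24, 2^16 ≡ 24² = 576 ≡ 25. Since 23 = 16 + 4 + 2 + 1, 2^23 ≡ 25·16·4·2: 25·16 = 400 ≡ 23, then 23·4 = 92 ≡ 5, then 5·2 = 10. So 2^23 ≡ 10 (mod 29).
Hence f⁻¹(2) = 10.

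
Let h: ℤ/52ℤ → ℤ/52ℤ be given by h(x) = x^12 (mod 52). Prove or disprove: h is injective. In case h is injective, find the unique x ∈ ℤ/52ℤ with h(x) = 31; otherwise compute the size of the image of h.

4

h(1) = 1^12 = 1.
h(3): Repeated squaring mod 52: 3^1 ≡ 3, 3^2 ≡ 3² = 9, 3^4 ≡ 9² = 81 ≡ 29, 3^8 ≡ 29² = 841 ≡ 9. Since 12 = 8 + 4, 3^12 ≡ 9·29: 9·29 = 261 ≡ 1. So 3^12 ≡ 1 (mod 52).
So h(1) = h(3) = 1 while 1 ≠ 3, so h is not injective.
Since h is not injective, we determine |image(h)|. Computing x^12 mod 52 for each x (by repeated squaring, reducing mod 52 at every step), the values h(0), h(1), …, h(51) are: 0, 1, 40, 1, 40, 1, 40, 1, 40, 1, 40, 1, 40, 13, 40, 1, 40, 1, 40, 1, 40, 1, 40, 1, 40, 1, 0, 1, 40, 1, 40, 1, 40, 1, 40, 1, 40, 1, 40, 13, 40, 1, 40, 1, 40, 1, 40, 1, 40, 1, 40, 1.
The distinct values are {0, 1, 13, 40}; there are 4 of them.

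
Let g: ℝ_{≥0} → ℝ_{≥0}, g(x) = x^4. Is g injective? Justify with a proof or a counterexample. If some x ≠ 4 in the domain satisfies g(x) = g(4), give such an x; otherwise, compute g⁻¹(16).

On ℝ_{≥0}, x ↦ x^4 is strictly increasing, so g(a) = g(b) forces a = b. Therefore g is injective.
Since x ↦ x^4 is strictly increasing on ℝ_{≥0}, it is injective there, so no x ≠ 4 in the domain has g(x) = g(4). We therefore compute g⁻¹(16) = 16^{1/4} = 2 (indeed 2^4 = 16).

2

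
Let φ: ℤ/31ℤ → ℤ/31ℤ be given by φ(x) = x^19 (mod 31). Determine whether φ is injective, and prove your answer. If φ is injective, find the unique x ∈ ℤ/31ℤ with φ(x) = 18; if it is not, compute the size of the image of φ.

10

Since 31 is prime, the nonzero elements of ℤ/31ℤ form a cyclic group of order 30.
As gcd(19, 30) = 1, raising to the 19th power is a bijection on this group: if x_1^19 ≡ x_2^19 then (x_1x_2^{−1})^19 = 1, and the only element of order dividing gcd(19, 30) = 1 is 1, so x_1 = x_2.
With φ(0) = 0 this makes φ injective on all of ℤ/31ℤ, hence bijective (finite equal-size domain and codomain). In particular φ is injective.
Since φ is injective, we find the preimage of 18. The inverse of x ↦ x^19 on (ℤ/31ℤ)^× is x ↦ x^19, because 19·19 = 361 = 12·30 + 1 ≡ 1 (mod 30) and x^{30} = 1 for x ≠ 0 (Fermat). So φ⁻¹(18) = 18^19 mod 31.
Repeated squaring mod 31: 18^1 ≡ 18, 18^2 ≡ 18² = 324 ≡ 14, 18^4 ≡ 14² = 196 ≡ 10, 18^8 ≡ 10² = 100 ≡ 7, 18^16 ≡ 7² = 49 ≡ 18. Since 19 = 16 + 2 + 1, 18^19 ≡ 18·14·18: 18·14 = 252 ≡ 4, then 4·18 = 72 ≡ 10. So 18^19 ≡ 10 (mod 31).
Hence φ⁻¹(18) = 10.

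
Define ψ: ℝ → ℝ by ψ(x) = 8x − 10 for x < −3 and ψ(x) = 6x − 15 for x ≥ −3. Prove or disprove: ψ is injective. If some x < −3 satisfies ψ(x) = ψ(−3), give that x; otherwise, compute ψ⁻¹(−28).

Both pieces are strictly increasing (slopes 8 and 6), so each is injective on its own interval.
The left piece maps (−∞, −3) onto (−∞, −34); the right piece maps [−3, ∞) onto [−33, ∞).
These images are disjoint, so no value is attained by both pieces. Hence ψ is injective.
Because the two images are disjoint, no x < −3 has ψ(x) = ψ(−3), so we compute ψ⁻¹(−28): −28 lies in [−33, ∞), so solve 6x − 15 = −28: x = (−28 + 15)/6 = −13/6.

-13/6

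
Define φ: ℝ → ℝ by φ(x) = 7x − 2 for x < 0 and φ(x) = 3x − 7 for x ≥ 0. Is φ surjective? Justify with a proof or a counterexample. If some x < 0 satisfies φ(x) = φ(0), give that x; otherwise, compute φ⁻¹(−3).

Both pieces are strictly increasing (slopes 7 and 3), so each is injective on its own interval.
The left piece maps (−∞, 0) onto (−∞, −2); the right piece maps [0, ∞) onto [−7, ∞).
The union (−∞, −2) ∪ [−7, ∞) covers ℝ, so φ is surjective.
For the follow-up: the images overlap, so an x < 0 with φ(x) = φ(0) exists. φ(0) = −7; solving 7x − 2 = −7 for x < 0 gives x = (−7 + 2)/7 = −5/7.

-5/7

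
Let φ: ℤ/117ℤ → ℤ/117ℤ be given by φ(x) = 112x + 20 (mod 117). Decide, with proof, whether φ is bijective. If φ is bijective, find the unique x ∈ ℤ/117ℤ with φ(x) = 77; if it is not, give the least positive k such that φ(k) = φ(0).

If φ(u) = φ(v), then 112u ≡ 112v (mod 117). Because gcd(112, 117) = 1, we may cancel 112 to get u ≡ v (mod 117).
We now compute 112⁻¹ mod 117 explicitly. Euclid's algorithm: 117 = 1·112 + 5, 112 = 22·5 + 2, 5 = 2·2 + 1; back-substituting gives 1 = 70·112 − 67·117, so 112⁻¹ ≡ 70 (mod 117).
Then y ↦ 70(y − 20) is a two-sided inverse to φ, so every y ∈ ℤ/117ℤ has a preimage.
Hence φ is bijective.
Since φ is bijective, we find φ⁻¹(77): we need 112x ≡ 77 − 20 ≡ 57 (mod 117). Using 112⁻¹ = 70: x ≡ 70·57 = 3990 = 34·117 + 12, so x = 12.
Check: φ(12) = 112·12 + 20 = 1364 = 11·117 + 77 ≡ 77 (mod 117).

12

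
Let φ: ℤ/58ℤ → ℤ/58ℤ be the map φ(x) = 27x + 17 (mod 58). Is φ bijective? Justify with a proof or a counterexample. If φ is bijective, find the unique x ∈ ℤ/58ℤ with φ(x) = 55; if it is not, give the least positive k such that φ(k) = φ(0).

10

Recall that φ is injective when φ(a) = φ(b) forces a = b.
If φ(a) = φ(b), then 27a ≡ 27b (mod 58). Because gcd(27, 58) = 1, we may cancel 27 to get a ≡ b (mod 58).
We now compute 27⁻¹ mod 58 explicitly. Euclid's algorithm: 58 = 2·27 + 4, 27 = 6·4 + 3, 4 = 1·3 + 1; back-substituting gives 1 = 43·27 − 20·58, so 27⁻¹ ≡ 43 (mod 58).
Then y ↦ 43(y − 17) is a two-sided inverse to φ, so every y ∈ ℤ/58ℤ has a preimage.
Thus φ is bijective.
Since φ is bijective, we compute φ⁻¹(55): solve 27x + 17 ≡ 55 (mod 58), i.e. 27x ≡ 38 (mod 58).
Multiplying by 27⁻¹ = 43 gives x ≡ 43·38 = 1634 = 28·58 + 10 ≡ 10 (mod 58).
Check: φ(10) = 27·10 + 17 = 287 = 4·58 + 55 ≡ 55 (mod 58).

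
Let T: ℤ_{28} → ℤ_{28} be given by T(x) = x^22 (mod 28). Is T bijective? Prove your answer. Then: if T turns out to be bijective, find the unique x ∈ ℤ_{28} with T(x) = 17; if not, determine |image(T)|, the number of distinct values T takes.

T(6): Repeated squaring mod 28: 6^1 ≡ 6, 6^2 ≡ 6² = 36 ≡ 8, 6^4 ≡ 8² = 64 ≡ 8, 6^8 ≡ 8² = 64 ≡ 8, 6^16 ≡ 8² = 64 ≡ 8. Since 22 = 16 + 4 + 2, 6^22 ≡ 8·8·8: 8·8 = 64 ≡ 8, then 8·8 = 64 ≡ 8. So 6^22 ≡ 8 (mod 28).
T(8): Repeated squaring mod 28: 8^1 ≡ 8, 8^2 ≡ 8² = 64 ≡ 8, 8^4 ≡ 8² = 64 ≡ 8, 8^8 ≡ 8² = 64 ≡ 8, 8^16 ≡ 8² = 64 ≡ 8. Since 22 = 16 + 4 + 2, 8^22 ≡ 8·8·8: 8·8 = 64 ≡ 8, then 8·8 = 64 ≡ 8. So 8^22 ≡ 8 (mod 28).
So T(6) = T(8) = 8 while 6 ≠ 8, thus T is not injective, hence not bijective.
Since T is not bijective, we determine |image(T)|. Computing x^22 mod 28 for each x (by repeated squaring, reducing mod 28 at every step), the values T(0), T(1), …, T(27) are: 0, 1, 16, 25, 4, 9, 8, 21, 8, 9, 4, 25, 16, 1, 0, 1, 16, 25, 4, 9, 8, 21, 8, 9, 4, 25, 16, 1.
The distinct values are {0, 1, 4, 8, 9, 16, 21, 25}; there are 8 of them.

8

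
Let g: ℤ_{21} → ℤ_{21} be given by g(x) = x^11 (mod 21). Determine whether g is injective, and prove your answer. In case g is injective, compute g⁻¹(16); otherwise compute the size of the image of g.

Computing x^11 mod 21 for each x (by repeated squaring, reducing mod 21 at every step), the values g(0), g(1), …, g(20) are: 0, 1, 11, 12, 16, 17, 6, 7, 8, 18, 19, 2, 3, 13, 14, 15, 4, 5, 9, 10, 20.
Every element of ℤ_{21} appears exactly once in this list, so g is a bijection, and in particular injective.
Since g is injective, we read off the preimage of 16 from the same table: g(4) = 16, so g⁻¹(16) = 4.

4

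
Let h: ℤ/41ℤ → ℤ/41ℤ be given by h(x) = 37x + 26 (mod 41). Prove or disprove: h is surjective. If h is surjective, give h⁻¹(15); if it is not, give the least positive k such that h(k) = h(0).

Since gcd(37, 41) = 1, 37 is invertible modulo 41. Euclid's algorithm: 41 = 1·37 + 4, 37 = 9·4 + 1; back-substituting gives 1 = 10·37 − 9·41, so 37⁻¹ ≡ 10 (mod 41).
Then y ↦ 10(y − 26) is a two-sided inverse to h, so every y ∈ ℤ/41ℤ has a preimage.
Thus h is surjective.
Since h is surjective, we find h⁻¹(15): we need 37x ≡ 15 − 26 ≡ 30 (mod 41). Using 37⁻¹ = 10: x ≡ 10·30 = 300 = 7·41 + 13, so x = 13.
Check: h(13) = 37·13 + 26 = 507 = 12·41 + 15 ≡ 15 (mod 41).

13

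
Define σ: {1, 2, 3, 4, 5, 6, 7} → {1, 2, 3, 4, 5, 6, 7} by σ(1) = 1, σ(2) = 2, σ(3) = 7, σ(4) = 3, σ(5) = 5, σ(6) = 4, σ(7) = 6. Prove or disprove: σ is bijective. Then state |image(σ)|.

7

The values 1, 2, 7, 3, 5, 4, 6 are a permutation of {1, 2, 3, 4, 5, 6, 7}: each element appears exactly once.
So σ is injective and surjective, hence bijective.
The image of σ is {1, 2, 3, 4, 5, 6, 7}, which has 7 elements.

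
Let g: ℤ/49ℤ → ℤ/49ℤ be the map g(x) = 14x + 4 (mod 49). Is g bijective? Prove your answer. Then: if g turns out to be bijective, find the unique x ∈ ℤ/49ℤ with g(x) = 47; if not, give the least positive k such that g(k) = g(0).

7

We have gcd(14, 49) = 7 > 1. Taking s = 0 and t = 7: g(0) = 4 and g(7) = 14·7 + 4 = 102 ≡ 4 (mod 49).
So g(0) = g(7) while 0 ≠ 7, hence g is not injective, hence not bijective.
Since g is not bijective, we find the least positive k with g(k) = g(0): this means 14k ≡ 0 (mod 49), i.e. 49 ∣ 14k. Since gcd(14, 49) = 7, dividing through by 7 this holds exactly when 7 ∣ 2k, and as gcd(2, 7) = 1, exactly when 7 ∣ k.
The smallest positive such k is 7.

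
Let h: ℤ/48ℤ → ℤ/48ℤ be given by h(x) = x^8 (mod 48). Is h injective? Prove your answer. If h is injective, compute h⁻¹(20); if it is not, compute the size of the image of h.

4

h(2): Repeated squaring mod 48: 2^1 ≡ 2, 2^2 ≡ 2² = 4, 2^4 ≡ 4² = 16, 2^8 ≡ 16² = 256 ≡ 16. So 2^8 ≡ 16 (mod 48).
h(4): Repeated squaring mod 48: 4^1 ≡ 4, 4^2 ≡ 4² = 16, 4^4 ≡ 16² = 256 ≡ 16, 4^8 ≡ 16² = 256 ≡ 16. So 4^8 ≡ 16 (mod 48).
So h(2) = h(4) = 16 while 2 ≠ 4, thus h is not injective.
Since h is not injective, we determine |image(h)|. Computing x^8 mod 48 for each x (by repeated squaring, reducing mod 48 at every step), the values h(0), h(1), …, h(47) are: 0, 1, 16, 33, 16, 1, 0, 1, 16, 33, 16, 1, 0, 1, 16, 33, 16, 1, 0, 1, 16, 33, 16, 1, 0, 1, 16, 33, 16, 1, 0, 1, 16, 33, 16, 1, 0, 1, 16, 33, 16, 1, 0, 1, 16, 33, 16, 1.
The distinct values are {0, 1, 16, 33}; there are 4 of them.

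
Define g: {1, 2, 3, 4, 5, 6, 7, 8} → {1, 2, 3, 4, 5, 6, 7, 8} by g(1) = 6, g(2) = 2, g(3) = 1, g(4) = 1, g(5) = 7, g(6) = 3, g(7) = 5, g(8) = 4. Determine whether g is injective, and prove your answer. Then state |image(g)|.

g(3) = 1 = g(4) with 3 ≠ 4, so g is not injective.
The image of g is {1, 2, 3, 4, 5, 6, 7}, which has 7 elements.

7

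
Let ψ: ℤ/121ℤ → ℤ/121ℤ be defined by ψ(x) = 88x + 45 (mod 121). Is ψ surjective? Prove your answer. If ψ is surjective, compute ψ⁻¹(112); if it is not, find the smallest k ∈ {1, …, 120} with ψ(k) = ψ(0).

11

Since gcd(88, 121) = 11, we have 88x ≡ 0 (mod 11) for all x, so ψ(x) ≡ 1 (mod 11).
But 0 ≢ 1 (mod 11), so 0 ∈ ℤ/121ℤ has no preimage. Thus ψ is not surjective.
Since ψ is not surjective, we find the least positive k with ψ(k) = ψ(0): this means 88k ≡ 0 (mod 121), i.e. 121 ∣ 88k. Since gcd(88, 121) = 11, dividing through by 11 this holds exactly when 11 ∣ 8k, and as gcd(8, 11) = 1, exactly when 11 ∣ k.
The smallest positive such k is 11.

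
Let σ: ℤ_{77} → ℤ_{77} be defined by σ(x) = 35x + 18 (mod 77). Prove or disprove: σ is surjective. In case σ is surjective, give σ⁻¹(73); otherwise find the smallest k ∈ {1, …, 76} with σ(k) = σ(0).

Since gcd(35, 77) = 7, we have 35x ≡ 0 (mod 7) for all x, so σ(x) ≡ 4 (mod 7).
But 0 ≢ 4 (mod 7), so 0 ∈ ℤ_{77} has no preimage. So σ is not surjective.
Since σ is not surjective, we find the least positive k with σ(k) = σ(0): this means 35k ≡ 0 (mod 77), i.e. 77 ∣ 35k. Since gcd(35, 77) = 7, dividing through by 7 this holds exactly when 11 ∣ 5k, and as gcd(5, 11) = 1, exactly when 11 ∣ k.
The smallest positive such k is 11.

11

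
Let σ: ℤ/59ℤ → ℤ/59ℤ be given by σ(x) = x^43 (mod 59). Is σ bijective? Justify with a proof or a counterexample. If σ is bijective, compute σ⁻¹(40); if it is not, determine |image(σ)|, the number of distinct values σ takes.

Since 59 is prime, the nonzero elements of ℤ/59ℤ form a cyclic group of order 58.
As gcd(43, 58) = 1, raising to the 43rd power is a bijection on this group: if x_1^43 ≡ x_2^43 then (x_1x_2^{−1})^43 = 1, and the only element of order dividing gcd(43, 58) = 1 is 1, so x_1 = x_2.
With σ(0) = 0 this makes σ injective on all of ℤ/59ℤ, hence bijective (finite equal-size domain and codomain). In particular σ is bijective.
Since σ is bijective, we find the preimage of 40. The inverse of x ↦ x^43 on (ℤ/59ℤ)^× is x ↦ x^27, because 43·27 = 1161 = 20·58 + 1 ≡ 1 (mod 58) and x^{58} = 1 for x ≠ 0 (Fermat). So σ⁻¹(40) = 40^27 mod 59.
Repeated squaring mod 59: 40^1 ≡ 40, 40^2 ≡ 40² = 1600 ≡ 7, 40^4 ≡ 7² = 49, 40^8 ≡ 49² = 2401 ≡ 41, 40^16 ≡ 41² = 1681 ≡ 29. Since 27 = 16 + 8 + 2 + 1, 40^27 ≡ 29·41·7·40: 29·41 = 1189 ≡ 9, then 9·7 = 63 ≡ 4, then 4·40 = 160 ≡ 42. So 40^27 ≡ 42 (mod 59).
Hence σ⁻¹(40) = 42.

42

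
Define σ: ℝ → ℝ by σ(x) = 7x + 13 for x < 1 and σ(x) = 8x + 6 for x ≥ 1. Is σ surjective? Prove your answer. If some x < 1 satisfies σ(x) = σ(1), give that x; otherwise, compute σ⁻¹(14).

Both pieces are strictly increasing (slopes 7 and 8), so each is injective on its own interval.
The left piece maps (−∞, 1) onto (−∞, 20); the right piece maps [1, ∞) onto [14, ∞).
The union (−∞, 20) ∪ [14, ∞) covers ℝ, so σ is surjective.
For the follow-up: the images overlap, so an x < 1 with σ(x) = σ(1) exists. σ(1) = 14; solving 7x + 13 = 14 for x < 1 gives x = (14 − 13)/7 = 1/7.

1/7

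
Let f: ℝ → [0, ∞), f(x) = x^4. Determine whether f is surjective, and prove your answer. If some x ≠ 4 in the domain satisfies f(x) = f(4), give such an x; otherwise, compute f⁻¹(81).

For any y ∈ [0, ∞), x = y^{1/4} ∈ ℝ satisfies x^4 = y, so f is surjective.
For the follow-up, such an x exists: taking x = −4 ∈ ℝ gives f(−4) = 256 = f(4) with −4 ≠ 4.

-4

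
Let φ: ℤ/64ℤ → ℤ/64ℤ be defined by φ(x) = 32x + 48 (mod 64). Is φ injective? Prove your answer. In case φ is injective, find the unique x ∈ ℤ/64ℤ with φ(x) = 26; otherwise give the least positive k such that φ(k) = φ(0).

Recall: φ is injective when φ(u) = φ(v) forces u = v.
We have gcd(32, 64) = 32 > 1. Taking u = 0 and v = 2: φ(0) = 48 and φ(2) = 32·2 + 48 = 112 ≡ 48 (mod 64).
So φ(0) = φ(2) while 0 ≠ 2, so φ is not injective.
Since φ is not injective, we find the least positive k with φ(k) = φ(0): this means 32k ≡ 0 (mod 64), i.e. 64 ∣ 32k. Since gcd(32, 64) = 32, dividing through by 32 this holds exactly when 2 ∣ k.
The smallest positive such k is 2.

2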